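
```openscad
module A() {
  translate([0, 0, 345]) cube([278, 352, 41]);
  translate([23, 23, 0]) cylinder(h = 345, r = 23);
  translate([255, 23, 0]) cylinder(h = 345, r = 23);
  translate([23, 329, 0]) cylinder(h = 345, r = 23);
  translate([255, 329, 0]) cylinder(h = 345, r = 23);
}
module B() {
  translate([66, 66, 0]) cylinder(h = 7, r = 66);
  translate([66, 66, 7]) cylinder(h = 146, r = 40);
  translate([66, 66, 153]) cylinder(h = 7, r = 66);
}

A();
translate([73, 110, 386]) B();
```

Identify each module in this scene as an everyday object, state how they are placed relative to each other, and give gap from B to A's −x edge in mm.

A is a stool. B is a spool. The spool is on top of the stool, centred. The gap from the spool to the stool's −x edge is 73 mm.

The spool's min-x is at 73; the stool's min-x is 0; gap = 73 mm.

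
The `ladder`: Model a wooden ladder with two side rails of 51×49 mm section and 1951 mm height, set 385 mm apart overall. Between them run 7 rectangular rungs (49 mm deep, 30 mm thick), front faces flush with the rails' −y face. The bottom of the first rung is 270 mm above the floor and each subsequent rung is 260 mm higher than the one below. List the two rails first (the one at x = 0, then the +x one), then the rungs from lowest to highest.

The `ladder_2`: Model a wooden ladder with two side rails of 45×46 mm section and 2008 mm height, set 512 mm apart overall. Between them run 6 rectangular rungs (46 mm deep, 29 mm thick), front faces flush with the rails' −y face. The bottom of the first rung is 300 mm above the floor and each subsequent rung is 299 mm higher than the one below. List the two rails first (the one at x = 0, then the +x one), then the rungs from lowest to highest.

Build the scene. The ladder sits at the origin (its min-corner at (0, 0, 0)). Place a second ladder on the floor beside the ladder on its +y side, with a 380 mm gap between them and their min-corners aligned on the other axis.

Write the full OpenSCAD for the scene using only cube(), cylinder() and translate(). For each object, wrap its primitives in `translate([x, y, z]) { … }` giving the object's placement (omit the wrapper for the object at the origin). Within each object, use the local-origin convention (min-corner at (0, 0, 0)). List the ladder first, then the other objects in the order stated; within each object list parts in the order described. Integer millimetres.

cube([51, 49, 1951]);
translate([334, 0, 0]) cube([51, 49, 1951]);
translate([51, 0, 270]) cube([283, 49, 30]);
translate([51, 0, 530]) cube([283, 49, 30]);
translate([51, 0, 790]) cube([283, 49, 30]);
translate([51, 0, 1050]) cube([283, 49, 30]);
translate([51, 0, 1310]) cube([283, 49, 30]);
translate([51, 0, 1570]) cube([283, 49, 30]);
translate([51, 0, 1830]) cube([283, 49, 30]);
translate([0, 429, 0]) {
  cube([45, 46, 2008]);
  translate([467, 0, 0]) cube([45, 46, 2008]);
  translate([45, 0, 300]) cube([422, 46, 29]);
  translate([45, 0, 599]) cube([422, 46, 29]);
  translate([45, 0, 898]) cube([422, 46, 29]);
  translate([45, 0, 1197]) cube([422, 46, 29]);
  translate([45, 0, 1496]) cube([422, 46, 29]);
  translate([45, 0, 1795]) cube([422, 46, 29]);
}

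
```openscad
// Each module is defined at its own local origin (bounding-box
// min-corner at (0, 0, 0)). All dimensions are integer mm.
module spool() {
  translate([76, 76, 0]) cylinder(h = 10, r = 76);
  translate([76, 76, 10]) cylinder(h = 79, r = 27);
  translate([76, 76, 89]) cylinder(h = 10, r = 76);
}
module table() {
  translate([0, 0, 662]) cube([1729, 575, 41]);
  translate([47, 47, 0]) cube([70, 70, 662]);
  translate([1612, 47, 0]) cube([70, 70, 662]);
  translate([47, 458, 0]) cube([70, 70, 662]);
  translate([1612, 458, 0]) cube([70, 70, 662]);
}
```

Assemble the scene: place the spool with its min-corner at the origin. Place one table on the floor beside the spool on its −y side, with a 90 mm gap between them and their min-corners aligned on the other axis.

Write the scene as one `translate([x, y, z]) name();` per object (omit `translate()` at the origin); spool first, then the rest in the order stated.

spool();
translate([0, -665, 0]) table();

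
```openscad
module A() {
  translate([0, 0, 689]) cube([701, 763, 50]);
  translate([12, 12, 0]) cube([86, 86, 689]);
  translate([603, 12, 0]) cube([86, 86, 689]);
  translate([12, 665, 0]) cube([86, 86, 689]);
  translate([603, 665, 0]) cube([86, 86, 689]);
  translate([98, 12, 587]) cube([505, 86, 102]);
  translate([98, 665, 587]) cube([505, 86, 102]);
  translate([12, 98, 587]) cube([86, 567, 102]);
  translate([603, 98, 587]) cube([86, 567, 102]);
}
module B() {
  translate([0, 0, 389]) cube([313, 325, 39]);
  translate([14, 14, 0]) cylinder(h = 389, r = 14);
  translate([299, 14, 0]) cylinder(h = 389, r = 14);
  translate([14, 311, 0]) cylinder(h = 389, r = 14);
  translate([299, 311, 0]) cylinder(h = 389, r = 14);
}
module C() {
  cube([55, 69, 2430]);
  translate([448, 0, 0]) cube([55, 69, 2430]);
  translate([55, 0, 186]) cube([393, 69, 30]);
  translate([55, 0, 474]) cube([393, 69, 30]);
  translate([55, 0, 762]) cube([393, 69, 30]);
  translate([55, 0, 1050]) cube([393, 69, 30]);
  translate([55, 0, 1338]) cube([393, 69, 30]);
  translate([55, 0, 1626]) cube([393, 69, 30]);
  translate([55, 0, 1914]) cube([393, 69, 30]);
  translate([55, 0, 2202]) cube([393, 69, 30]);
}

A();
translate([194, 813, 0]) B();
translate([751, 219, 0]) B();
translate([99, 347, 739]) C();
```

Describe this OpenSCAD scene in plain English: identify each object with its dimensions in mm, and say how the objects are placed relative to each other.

A is a rectangular dining table. The top is 701×763×50 mm with its upper surface at z = 739 mm. It stands on four 86×86 mm square legs, each inset 12 mm from the nearest pair of top edges, running from the floor to the underside of the top. Four apron rails, 86 mm thick and 102 mm tall, run between adjacent legs with their top edges flush with the underside of the top and their outer faces flush with the legs' outer faces.

B is a four-legged stool. The seat is 313×325 mm, 39 mm thick, top at z = 428 mm. It stands on four round legs, each 28 mm in diameter, from z = 0 to the seat underside, each leg's axis is inset half a diameter from the nearest pair of seat edges (so the leg's bounding box is flush with the corner).

C is a straight ladder. Two 55×69 mm vertical rails, 2430 mm tall, stand 503 mm apart (outside-to-outside) with their front faces coplanar on the −y side. 8 rungs, each 69 mm deep and 30 mm tall, span between the inner faces of the rails, front faces flush with the rails. The lowest rung's underside is at z = 186 mm and rungs are spaced 288 mm apart (underside to underside).

Two stools sit around the table at the +y, +x sides. The ladder is on top of the table, centred.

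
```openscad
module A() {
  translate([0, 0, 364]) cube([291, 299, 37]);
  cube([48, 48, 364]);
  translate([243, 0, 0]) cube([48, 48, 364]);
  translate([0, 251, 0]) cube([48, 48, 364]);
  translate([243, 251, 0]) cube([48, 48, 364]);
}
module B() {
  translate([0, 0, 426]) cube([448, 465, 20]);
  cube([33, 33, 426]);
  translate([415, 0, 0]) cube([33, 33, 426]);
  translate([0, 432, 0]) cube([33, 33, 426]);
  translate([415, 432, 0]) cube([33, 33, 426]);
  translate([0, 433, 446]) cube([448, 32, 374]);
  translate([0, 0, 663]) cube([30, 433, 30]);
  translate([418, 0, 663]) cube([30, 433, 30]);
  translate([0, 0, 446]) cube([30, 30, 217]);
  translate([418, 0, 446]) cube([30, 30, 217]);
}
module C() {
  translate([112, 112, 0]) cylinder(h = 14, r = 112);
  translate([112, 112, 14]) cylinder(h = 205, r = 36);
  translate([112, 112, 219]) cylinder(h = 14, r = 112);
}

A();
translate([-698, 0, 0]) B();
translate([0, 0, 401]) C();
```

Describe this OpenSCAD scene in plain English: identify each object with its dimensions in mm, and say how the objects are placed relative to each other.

A is a four-legged stool. The seat is a 291×299×37 mm slab whose top surface is at z = 401 mm; four square legs, each 48×48 mm in cross-section, run from the floor (z = 0) to the underside of the seat, each flush with a corner of the seat.

B is a chair: 448×465 mm seat, 20 mm thick, top at z = 446 mm, on four 33 mm square corner legs flush with the seat edges. A 32 mm thick backrest slab spans the full seat width, extending 374 mm above the seat top, its back face flush with the seat's +y edge. Two armrests of 30×30 mm section run along each side from the seat's front edge to the front of the backrest, top faces 247 mm above the seat top and outer faces flush with the seat's x-edges; a 30×30 mm post under the front of each armrest stands on the seat at the front corner.

C is a spool: two coaxial disc flanges of radius 112 mm and thickness 14 mm, joined by a core cylinder of radius 36 mm and height 205 mm. The lower flange rests on z = 0 and the three cylinders share a vertical axis.

The chair is on the floor beside the stool on its −x side. The spool is on top of the stool.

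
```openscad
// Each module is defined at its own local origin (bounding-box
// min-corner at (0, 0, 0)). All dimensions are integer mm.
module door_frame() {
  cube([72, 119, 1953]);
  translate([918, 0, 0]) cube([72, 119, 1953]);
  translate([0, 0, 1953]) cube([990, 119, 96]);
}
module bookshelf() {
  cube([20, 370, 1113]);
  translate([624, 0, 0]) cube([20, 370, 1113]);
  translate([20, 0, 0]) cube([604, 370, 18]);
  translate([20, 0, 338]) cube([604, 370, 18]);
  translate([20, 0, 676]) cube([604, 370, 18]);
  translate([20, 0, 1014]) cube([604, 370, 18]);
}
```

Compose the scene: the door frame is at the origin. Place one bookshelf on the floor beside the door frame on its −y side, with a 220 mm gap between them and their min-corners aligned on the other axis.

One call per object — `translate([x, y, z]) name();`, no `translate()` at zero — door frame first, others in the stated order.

door_frame();
translate([0, -590, 0]) bookshelf();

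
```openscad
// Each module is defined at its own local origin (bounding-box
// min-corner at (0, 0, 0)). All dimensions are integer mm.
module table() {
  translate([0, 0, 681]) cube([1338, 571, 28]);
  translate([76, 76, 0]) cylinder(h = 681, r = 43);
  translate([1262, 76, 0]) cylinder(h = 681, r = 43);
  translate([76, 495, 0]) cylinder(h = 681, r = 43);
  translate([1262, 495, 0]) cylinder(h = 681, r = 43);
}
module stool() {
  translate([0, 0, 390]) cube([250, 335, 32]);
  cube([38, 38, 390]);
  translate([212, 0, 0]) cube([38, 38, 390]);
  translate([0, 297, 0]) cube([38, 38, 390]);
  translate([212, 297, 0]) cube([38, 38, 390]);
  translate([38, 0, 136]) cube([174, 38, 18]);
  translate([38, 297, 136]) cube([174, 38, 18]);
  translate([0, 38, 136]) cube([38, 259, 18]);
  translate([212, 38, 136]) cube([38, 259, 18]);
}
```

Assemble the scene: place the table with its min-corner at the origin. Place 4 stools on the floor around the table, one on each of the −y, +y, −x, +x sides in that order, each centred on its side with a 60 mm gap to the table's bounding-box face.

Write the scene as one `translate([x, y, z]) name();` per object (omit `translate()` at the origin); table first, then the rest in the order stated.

table();
translate([544, -395, 0]) stool();
translate([544, 631, 0]) stool();
translate([-310, 118, 0]) stool();
translate([1398, 118, 0]) stool();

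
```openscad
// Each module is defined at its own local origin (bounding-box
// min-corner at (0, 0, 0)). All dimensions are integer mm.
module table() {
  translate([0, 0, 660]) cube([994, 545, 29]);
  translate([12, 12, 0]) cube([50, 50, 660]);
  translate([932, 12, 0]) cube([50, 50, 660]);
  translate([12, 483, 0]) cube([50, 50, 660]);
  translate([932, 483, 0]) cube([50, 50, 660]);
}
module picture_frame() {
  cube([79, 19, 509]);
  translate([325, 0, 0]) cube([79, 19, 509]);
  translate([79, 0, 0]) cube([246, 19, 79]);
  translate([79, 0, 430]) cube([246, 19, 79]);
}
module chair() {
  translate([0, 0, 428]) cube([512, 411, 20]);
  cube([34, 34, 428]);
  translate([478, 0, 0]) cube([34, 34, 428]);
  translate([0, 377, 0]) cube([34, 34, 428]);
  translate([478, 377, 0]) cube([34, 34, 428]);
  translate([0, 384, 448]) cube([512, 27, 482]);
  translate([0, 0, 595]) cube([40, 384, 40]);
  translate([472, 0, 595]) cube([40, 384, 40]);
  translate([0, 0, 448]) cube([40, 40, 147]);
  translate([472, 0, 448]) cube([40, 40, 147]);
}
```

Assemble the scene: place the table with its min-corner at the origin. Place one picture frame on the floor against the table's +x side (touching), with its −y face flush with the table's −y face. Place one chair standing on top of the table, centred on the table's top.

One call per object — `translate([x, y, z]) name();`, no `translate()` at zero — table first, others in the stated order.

table();
translate([994, 0, 0]) picture_frame();
translate([241, 67, 689]) chair();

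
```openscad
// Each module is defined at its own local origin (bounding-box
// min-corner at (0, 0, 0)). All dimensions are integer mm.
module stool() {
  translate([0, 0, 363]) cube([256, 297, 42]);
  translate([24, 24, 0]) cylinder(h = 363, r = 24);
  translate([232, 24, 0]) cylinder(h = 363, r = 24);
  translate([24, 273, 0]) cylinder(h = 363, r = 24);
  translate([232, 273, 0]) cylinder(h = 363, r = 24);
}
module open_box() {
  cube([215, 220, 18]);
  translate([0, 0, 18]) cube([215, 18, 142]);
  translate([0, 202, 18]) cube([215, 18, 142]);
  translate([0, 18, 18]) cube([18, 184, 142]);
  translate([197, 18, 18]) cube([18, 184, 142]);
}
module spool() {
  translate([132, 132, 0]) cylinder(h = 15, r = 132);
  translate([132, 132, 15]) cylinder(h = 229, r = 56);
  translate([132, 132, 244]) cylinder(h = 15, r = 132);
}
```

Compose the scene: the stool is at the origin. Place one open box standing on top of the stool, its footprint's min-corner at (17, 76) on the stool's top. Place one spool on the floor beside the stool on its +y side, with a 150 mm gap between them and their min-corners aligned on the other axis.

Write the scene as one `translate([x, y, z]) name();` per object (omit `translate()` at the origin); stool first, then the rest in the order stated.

stool();
translate([17, 76, 405]) open_box();
translate([0, 447, 0]) spool();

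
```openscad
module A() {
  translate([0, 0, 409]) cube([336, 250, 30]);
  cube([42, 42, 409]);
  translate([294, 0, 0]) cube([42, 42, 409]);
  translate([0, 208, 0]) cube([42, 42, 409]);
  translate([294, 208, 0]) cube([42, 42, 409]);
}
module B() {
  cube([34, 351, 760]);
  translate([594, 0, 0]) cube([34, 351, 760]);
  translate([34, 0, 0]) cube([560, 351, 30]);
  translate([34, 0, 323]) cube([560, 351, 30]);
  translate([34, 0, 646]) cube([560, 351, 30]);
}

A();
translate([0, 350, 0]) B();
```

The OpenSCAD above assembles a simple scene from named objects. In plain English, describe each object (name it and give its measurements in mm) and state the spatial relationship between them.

A is a simple wooden stool: a rectangular seat 336 mm (x) by 250 mm (y), 30 mm thick, top face at z = 439 mm, on four square legs, each 42×42 mm in cross-section. The legs rest on z = 0, each flush with a corner of the seat.

B is a bookshelf 628 mm wide overall, 351 mm deep and 760 mm tall. The two sides are 34 mm thick vertical panels. 3 horizontal shelves of 30 mm thickness span between the inner faces of the sides; the lowest shelf sits on the floor and shelves are stacked with a clear vertical gap of 293 mm between each pair.

The bookshelf is on the floor beside the stool on its +y side.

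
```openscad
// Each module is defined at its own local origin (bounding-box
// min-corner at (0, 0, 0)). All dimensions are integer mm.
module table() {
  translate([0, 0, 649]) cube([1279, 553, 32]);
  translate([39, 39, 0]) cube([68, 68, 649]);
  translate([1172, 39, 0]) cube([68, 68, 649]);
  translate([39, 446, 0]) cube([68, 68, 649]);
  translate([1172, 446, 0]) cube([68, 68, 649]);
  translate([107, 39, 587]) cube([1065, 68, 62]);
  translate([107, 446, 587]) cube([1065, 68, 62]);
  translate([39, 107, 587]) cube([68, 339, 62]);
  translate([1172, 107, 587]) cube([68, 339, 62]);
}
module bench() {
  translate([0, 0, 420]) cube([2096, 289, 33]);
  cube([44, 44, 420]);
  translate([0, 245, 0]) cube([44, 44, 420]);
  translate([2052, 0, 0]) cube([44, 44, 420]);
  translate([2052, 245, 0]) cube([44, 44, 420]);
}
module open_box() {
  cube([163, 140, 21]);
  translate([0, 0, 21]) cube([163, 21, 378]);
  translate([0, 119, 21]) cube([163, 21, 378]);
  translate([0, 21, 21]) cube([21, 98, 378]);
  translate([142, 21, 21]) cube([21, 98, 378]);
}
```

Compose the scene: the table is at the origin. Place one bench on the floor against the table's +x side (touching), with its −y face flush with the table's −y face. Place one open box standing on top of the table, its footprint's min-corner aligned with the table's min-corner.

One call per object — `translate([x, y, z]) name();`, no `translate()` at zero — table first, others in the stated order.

table();
translate([1279, 0, 0]) bench();
translate([0, 0, 681]) open_box();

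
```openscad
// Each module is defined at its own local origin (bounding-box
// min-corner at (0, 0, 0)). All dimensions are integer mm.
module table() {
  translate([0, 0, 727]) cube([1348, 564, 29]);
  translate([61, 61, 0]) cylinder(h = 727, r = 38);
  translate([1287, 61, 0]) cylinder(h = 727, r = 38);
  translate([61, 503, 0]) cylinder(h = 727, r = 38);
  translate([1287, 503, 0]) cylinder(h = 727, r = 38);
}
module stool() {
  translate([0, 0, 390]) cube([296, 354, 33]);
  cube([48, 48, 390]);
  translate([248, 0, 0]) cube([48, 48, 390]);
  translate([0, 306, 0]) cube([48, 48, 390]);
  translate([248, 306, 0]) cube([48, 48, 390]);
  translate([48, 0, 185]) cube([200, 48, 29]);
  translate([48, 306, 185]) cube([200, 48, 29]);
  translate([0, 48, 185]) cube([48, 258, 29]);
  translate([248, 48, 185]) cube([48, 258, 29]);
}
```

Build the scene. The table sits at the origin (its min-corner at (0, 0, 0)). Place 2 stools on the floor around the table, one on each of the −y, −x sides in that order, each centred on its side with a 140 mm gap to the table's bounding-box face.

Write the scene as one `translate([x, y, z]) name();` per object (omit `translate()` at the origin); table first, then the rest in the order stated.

table();
translate([526, -494, 0]) stool();
translate([-436, 105, 0]) stool();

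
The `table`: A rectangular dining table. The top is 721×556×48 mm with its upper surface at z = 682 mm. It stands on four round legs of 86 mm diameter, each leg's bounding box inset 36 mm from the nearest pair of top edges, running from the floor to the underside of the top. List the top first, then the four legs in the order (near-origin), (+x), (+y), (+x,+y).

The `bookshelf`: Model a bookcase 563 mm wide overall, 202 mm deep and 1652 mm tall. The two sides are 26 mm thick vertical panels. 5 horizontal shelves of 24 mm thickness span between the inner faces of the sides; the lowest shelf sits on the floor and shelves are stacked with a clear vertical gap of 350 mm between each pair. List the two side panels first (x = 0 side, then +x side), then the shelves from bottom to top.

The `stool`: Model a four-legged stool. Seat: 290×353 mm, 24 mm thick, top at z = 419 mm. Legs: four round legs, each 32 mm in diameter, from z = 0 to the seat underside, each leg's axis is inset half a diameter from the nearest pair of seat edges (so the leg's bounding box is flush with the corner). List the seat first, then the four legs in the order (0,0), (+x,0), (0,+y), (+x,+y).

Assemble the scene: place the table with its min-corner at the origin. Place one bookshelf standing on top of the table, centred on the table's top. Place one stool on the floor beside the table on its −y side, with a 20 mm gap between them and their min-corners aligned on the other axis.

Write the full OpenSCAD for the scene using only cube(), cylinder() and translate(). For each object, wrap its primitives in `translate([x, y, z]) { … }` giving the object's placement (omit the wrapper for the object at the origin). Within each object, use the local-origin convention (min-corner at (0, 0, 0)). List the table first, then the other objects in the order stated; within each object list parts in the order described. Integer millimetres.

translate([0, 0, 634]) cube([721, 556, 48]);
translate([79, 79, 0]) cylinder(h = 634, r = 43);
translate([642, 79, 0]) cylinder(h = 634, r = 43);
translate([79, 477, 0]) cylinder(h = 634, r = 43);
translate([642, 477, 0]) cylinder(h = 634, r = 43);
translate([79, 177, 682]) {
  cube([26, 202, 1652]);
  translate([537, 0, 0]) cube([26, 202, 1652]);
  translate([26, 0, 0]) cube([511, 202, 24]);
  translate([26, 0, 374]) cube([511, 202, 24]);
  translate([26, 0, 748]) cube([511, 202, 24]);
  translate([26, 0, 1122]) cube([511, 202, 24]);
  translate([26, 0, 1496]) cube([511, 202, 24]);
}
translate([0, -373, 0]) {
  translate([0, 0, 395]) cube([290, 353, 24]);
  translate([16, 16, 0]) cylinder(h = 395, r = 16);
  translate([274, 16, 0]) cylinder(h = 395, r = 16);
  translate([16, 337, 0]) cylinder(h = 395, r = 16);
  translate([274, 337, 0]) cylinder(h = 395, r = 16);
}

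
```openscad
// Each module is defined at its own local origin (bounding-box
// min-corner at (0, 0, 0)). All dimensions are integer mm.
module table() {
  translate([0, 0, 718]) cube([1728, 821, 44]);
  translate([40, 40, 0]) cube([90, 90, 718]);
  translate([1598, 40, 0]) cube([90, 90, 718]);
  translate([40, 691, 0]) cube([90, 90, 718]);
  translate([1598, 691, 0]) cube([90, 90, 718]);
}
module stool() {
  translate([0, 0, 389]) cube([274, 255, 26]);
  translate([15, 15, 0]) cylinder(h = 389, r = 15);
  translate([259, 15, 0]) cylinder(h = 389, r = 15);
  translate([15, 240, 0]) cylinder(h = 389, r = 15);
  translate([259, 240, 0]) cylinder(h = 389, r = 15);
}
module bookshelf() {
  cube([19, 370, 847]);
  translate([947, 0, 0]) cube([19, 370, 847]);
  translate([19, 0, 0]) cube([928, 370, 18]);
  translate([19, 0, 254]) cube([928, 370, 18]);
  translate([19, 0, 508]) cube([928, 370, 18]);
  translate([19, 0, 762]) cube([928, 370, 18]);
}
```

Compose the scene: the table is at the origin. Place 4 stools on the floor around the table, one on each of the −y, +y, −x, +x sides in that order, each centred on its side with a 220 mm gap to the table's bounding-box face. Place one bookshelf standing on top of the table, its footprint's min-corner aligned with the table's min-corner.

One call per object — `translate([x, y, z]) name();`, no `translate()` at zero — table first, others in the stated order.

table();
translate([727, -475, 0]) stool();
translate([727, 1041, 0]) stool();
translate([-494, 283, 0]) stool();
translate([1948, 283, 0]) stool();
translate([0, 0, 762]) bookshelf();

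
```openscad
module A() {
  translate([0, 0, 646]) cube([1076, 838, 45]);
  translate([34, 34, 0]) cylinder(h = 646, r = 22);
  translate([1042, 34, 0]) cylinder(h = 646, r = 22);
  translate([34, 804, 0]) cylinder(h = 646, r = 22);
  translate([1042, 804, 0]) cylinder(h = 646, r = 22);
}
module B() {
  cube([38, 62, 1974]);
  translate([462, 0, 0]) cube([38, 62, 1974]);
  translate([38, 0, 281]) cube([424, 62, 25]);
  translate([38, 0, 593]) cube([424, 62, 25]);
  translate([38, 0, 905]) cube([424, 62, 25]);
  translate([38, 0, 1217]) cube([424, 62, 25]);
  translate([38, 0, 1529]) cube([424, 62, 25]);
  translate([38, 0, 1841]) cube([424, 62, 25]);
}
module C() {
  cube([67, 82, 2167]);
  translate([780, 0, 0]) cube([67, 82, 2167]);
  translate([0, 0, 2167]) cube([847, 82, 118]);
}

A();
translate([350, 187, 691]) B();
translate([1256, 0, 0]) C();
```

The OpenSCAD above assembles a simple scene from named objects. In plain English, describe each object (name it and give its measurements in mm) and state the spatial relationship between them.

A is a table: top 1076 mm (x) × 838 mm (y), 45 mm thick, upper face at z = 691 mm, on four round legs of 44 mm diameter, each leg's bounding box inset 12 mm from the nearest pair of top edges, running from z = 0 to the bottom of the top.

B is a wooden ladder with two side rails of 38×62 mm section and 1974 mm height, set 500 mm apart overall. Between them run 6 rectangular rungs (62 mm deep, 25 mm thick), front faces flush with the rails' −y face. The bottom of the first rung is 281 mm above the floor and each subsequent rung is 312 mm higher than the one below.

C is a door frame. The clear opening is 713 mm wide and 2167 mm high. Two 67 mm wide jambs, 82 mm deep, stand either side of the opening from the floor to the top of the opening. A 118 mm thick head sits across the top of both jambs, spanning the full outside width of the frame.

The ladder is on top of the table. The door frame is on the floor beside the table on its +x side.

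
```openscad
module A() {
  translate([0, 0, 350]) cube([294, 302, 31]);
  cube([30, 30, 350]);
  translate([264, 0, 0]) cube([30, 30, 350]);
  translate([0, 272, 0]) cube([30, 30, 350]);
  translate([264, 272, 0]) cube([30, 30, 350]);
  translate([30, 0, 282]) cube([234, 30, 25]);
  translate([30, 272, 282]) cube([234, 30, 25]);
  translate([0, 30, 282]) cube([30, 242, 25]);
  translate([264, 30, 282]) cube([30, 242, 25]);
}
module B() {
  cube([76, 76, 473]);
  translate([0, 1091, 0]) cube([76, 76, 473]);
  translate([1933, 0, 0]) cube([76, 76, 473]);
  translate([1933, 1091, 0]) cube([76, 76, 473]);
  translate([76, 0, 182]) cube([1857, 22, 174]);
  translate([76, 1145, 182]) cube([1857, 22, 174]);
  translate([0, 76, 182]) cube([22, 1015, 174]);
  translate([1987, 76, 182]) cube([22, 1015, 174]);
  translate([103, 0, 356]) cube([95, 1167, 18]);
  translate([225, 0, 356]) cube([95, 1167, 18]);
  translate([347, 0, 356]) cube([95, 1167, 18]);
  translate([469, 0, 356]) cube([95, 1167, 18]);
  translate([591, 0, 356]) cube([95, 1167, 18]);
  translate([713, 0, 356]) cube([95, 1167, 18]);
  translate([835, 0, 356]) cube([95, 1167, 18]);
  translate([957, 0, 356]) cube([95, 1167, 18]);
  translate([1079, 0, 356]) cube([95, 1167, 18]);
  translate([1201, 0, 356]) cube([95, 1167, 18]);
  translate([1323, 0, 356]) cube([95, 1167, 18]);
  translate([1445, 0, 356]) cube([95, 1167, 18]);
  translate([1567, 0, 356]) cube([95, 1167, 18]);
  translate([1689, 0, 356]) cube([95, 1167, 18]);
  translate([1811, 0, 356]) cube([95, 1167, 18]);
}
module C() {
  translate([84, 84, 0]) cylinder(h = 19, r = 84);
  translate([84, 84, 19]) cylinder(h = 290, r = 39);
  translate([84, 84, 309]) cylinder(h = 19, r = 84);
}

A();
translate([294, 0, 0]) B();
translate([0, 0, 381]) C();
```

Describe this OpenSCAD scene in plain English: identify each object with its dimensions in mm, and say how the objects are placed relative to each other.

A is a simple wooden stool: a rectangular seat 294 mm (x) by 302 mm (y), 31 mm thick, top face at z = 381 mm, on four square legs, each 30×30 mm in cross-section. The legs rest on z = 0, each flush with a corner of the seat. Four stretchers, 30 mm wide and 25 mm tall, connect adjacent legs with their undersides at z = 282 mm, each running between the inner faces of the legs it joins and aligned with the legs' outer faces on the other axis.

B is a bed frame 2009 mm long (x) by 1167 mm wide (y). Four 76×76 mm corner posts, 473 mm tall, at the corners of the footprint. Four rails of 22 mm thickness and 174 mm height run between adjacent posts with their undersides at z = 182 mm, their outer faces flush with the outside of the frame (the two x-running rails run between the posts' inner faces; the two y-running rails run between the posts' inner faces). 15 slats, each 95 mm wide (x) and 18 mm thick, lie across the top of the two x-running rails, running the full 1167 mm width of the frame in y; the slats are evenly spaced along x between the inner faces of the end posts with equal gaps (rounded down to the nearest mm) at the −x end and between each pair — any rounding remainder accumulates at the +x end.

C is a spool: two coaxial disc flanges of radius 84 mm and thickness 19 mm, joined by a core cylinder of radius 39 mm and height 290 mm. The lower flange rests on z = 0 and the three cylinders share a vertical axis.

The bed frame is against the stool's +x side, with their −y faces flush. The spool is on top of the stool.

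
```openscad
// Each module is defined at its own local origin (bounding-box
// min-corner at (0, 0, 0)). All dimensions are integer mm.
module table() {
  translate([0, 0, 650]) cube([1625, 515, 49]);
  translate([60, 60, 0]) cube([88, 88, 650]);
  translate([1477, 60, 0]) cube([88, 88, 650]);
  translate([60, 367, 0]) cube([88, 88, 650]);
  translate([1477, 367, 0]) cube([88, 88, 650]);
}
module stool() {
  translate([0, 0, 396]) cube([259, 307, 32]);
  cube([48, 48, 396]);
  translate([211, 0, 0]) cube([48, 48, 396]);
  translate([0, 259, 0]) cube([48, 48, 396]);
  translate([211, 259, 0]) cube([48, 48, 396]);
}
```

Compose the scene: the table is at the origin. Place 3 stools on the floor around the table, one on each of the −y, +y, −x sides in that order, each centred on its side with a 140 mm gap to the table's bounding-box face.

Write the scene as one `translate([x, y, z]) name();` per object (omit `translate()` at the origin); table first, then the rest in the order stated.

table();
translate([683, -447, 0]) stool();
translate([683, 655, 0]) stool();
translate([-399, 104, 0]) stool();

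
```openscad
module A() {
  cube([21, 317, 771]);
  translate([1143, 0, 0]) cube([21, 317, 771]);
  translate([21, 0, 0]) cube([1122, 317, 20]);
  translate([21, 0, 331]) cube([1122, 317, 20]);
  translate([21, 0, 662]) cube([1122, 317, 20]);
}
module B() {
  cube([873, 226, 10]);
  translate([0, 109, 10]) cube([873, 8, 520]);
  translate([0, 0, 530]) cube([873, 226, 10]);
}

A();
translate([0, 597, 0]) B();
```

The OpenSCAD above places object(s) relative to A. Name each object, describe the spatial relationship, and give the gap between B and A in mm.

The I-beam's nearest face is 280 mm from the bookshelf's +y face.

A is a bookshelf. B is an I-beam. The I-beam is on the floor beside the bookshelf on its +y side. The gap between the I-beam and the bookshelf is 280 mm.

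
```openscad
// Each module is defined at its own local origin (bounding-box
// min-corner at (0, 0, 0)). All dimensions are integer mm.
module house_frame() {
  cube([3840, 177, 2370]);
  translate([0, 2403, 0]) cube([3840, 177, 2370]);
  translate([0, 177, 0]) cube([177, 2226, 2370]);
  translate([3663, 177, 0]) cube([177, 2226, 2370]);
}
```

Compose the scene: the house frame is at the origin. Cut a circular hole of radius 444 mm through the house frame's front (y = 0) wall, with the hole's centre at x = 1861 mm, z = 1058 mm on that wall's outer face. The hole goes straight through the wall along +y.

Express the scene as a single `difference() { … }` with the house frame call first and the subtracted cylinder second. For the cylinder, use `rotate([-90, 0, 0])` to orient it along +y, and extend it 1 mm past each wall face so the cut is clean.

difference() {
  house_frame();
  translate([1861, -1, 1058]) rotate([-90, 0, 0]) cylinder(h = 179, r = 444);
}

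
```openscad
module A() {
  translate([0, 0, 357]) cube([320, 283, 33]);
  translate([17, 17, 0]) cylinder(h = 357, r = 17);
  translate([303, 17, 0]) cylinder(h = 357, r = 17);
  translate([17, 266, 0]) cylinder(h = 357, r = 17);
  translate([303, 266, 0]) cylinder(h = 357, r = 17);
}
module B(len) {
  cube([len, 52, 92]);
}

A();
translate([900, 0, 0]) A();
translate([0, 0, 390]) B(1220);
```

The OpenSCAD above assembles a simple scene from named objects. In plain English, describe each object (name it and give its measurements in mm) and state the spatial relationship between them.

A is a simple wooden stool: a rectangular seat 320 mm (x) by 283 mm (y), 33 mm thick, top face at z = 390 mm, on four round legs, each 34 mm in diameter. The legs rest on z = 0, each leg's axis is inset half a diameter from the nearest pair of seat edges (so the leg's bounding box is flush with the corner).

B is a rectangular beam 1220 mm long (x), 52 mm deep (y), 92 mm thick (z).

The beam spans the tops of two stools placed 580 mm apart, resting at z = 390 mm.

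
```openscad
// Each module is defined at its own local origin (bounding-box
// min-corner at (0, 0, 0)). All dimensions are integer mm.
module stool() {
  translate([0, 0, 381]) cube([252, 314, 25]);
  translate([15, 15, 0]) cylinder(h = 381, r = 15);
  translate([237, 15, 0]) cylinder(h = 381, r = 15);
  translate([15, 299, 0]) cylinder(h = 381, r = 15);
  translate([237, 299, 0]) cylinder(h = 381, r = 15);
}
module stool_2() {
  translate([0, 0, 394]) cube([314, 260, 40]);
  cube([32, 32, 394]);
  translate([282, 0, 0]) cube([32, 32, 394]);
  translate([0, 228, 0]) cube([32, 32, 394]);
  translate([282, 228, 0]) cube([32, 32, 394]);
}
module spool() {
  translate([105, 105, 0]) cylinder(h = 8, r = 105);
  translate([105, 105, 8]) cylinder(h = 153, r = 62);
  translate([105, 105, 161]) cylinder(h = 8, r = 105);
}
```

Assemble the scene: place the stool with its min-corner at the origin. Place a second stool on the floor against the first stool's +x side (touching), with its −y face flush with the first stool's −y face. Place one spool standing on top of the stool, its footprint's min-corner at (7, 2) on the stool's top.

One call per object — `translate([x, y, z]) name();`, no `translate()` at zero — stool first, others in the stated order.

stool();
translate([252, 0, 0]) stool_2();
translate([7, 2, 406]) spool();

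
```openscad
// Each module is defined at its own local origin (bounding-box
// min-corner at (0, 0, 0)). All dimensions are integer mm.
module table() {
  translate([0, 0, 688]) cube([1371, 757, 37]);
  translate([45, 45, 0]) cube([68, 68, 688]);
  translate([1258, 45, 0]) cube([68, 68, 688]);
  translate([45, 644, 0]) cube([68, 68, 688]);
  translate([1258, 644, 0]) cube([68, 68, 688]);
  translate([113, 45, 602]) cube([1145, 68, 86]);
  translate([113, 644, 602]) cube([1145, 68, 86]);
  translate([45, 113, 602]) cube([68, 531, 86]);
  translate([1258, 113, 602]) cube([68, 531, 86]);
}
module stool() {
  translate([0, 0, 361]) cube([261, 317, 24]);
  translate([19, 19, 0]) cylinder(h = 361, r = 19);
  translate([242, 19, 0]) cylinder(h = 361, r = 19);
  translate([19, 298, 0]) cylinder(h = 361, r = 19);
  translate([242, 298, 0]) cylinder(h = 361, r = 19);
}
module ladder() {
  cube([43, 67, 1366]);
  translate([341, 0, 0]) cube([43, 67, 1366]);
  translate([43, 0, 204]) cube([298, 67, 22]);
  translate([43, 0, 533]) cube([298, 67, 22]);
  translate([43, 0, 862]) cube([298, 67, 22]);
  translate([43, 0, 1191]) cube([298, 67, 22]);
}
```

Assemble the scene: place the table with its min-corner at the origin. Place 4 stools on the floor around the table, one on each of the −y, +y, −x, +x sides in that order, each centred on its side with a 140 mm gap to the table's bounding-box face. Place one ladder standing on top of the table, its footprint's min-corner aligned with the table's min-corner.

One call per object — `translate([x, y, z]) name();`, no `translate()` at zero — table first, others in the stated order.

table();
translate([555, -457, 0]) stool();
translate([555, 897, 0]) stool();
translate([-401, 220, 0]) stool();
translate([1511, 220, 0]) stool();
translate([0, 0, 725]) ladder();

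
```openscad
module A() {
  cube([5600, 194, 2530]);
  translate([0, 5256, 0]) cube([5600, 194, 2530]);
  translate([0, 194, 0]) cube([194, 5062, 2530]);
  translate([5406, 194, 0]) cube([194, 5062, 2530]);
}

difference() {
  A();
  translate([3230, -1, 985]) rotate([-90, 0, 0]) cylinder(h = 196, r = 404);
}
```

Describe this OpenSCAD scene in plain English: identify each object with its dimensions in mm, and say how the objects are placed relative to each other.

A is a box-shaped house frame (walls only): outside footprint 5600×5450 mm, wall height 2530 mm, wall thickness 194 mm. The two y-facing walls run the full x-width; the two x-facing walls fit between the inner faces of the y-facing walls.

The house frame has a circular hole of radius 404 mm through its front wall, centred at (x = 3230, z = 985).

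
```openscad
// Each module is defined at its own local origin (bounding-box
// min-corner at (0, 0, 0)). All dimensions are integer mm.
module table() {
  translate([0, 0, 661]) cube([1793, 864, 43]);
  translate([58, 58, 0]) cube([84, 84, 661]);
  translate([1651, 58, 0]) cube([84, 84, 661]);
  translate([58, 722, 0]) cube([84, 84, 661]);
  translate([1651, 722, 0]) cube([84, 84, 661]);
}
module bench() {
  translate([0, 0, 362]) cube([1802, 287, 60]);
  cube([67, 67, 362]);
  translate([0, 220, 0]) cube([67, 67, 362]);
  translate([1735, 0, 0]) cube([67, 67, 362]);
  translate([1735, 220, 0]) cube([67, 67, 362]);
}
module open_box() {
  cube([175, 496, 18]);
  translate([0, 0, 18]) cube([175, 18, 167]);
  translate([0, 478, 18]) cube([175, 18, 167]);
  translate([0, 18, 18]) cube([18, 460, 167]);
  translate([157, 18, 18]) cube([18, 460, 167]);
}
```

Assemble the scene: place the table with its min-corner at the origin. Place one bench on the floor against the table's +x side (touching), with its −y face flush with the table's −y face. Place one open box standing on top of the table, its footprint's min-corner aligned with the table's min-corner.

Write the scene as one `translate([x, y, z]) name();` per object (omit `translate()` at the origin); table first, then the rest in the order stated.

table();
translate([1793, 0, 0]) bench();
translate([0, 0, 704]) open_box();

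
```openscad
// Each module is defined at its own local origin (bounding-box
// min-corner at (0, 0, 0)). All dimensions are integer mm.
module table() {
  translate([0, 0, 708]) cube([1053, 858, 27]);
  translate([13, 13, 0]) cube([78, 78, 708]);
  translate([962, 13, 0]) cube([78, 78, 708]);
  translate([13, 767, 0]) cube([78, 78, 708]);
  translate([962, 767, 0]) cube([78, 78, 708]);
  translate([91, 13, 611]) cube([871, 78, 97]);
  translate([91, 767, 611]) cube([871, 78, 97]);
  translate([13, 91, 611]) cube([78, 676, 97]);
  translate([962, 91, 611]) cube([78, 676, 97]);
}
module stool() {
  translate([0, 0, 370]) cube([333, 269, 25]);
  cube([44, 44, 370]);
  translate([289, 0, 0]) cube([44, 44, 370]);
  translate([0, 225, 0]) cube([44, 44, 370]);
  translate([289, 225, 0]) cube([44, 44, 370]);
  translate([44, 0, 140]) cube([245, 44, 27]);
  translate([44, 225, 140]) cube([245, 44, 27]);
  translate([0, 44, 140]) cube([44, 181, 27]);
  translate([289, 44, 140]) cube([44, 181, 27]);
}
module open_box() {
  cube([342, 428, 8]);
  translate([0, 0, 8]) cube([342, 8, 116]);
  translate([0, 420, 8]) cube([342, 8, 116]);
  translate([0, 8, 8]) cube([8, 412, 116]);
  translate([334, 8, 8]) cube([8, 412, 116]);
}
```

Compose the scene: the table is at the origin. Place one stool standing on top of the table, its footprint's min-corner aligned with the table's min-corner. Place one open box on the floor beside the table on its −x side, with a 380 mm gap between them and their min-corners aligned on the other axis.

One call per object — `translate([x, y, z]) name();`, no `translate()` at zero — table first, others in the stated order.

table();
translate([0, 0, 735]) stool();
translate([-722, 0, 0]) open_box();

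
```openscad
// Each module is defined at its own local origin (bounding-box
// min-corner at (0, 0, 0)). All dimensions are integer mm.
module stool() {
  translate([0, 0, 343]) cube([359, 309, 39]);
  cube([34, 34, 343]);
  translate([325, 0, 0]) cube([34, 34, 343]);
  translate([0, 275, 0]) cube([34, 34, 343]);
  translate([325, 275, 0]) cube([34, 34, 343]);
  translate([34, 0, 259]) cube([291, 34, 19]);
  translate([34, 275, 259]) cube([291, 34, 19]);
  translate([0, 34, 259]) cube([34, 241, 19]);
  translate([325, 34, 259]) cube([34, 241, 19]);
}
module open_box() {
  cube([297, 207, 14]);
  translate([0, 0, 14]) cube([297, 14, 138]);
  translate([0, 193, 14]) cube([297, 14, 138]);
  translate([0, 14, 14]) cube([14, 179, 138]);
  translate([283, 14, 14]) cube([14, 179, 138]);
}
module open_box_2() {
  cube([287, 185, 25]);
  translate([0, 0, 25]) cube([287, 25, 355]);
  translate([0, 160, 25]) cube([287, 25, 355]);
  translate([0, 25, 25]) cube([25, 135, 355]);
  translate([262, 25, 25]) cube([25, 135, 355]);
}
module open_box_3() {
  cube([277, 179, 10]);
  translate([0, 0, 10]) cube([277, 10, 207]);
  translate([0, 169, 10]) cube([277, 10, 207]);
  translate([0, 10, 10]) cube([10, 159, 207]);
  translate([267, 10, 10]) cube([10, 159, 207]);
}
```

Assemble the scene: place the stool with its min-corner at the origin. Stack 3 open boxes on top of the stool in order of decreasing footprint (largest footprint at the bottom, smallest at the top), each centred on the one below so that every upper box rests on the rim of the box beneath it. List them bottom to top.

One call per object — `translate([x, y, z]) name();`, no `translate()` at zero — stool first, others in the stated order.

stool();
translate([31, 51, 382]) open_box();
translate([36, 62, 534]) open_box_2();
translate([41, 65, 914]) open_box_3();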